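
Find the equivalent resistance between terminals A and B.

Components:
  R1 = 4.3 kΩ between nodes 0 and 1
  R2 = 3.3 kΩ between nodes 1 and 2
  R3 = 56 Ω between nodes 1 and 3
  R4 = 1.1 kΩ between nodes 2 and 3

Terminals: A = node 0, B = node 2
Reduce the network between node 0 (A) and node 2 (B) by series/parallel combination:
  Rs1 = R3 + R4 (series, joined only at node 3) = 56 + 1100 = 1156 Ω
  Rp1 = R2 ‖ Rs1 (parallel, both between nodes 1 and 2) = 1/(1/3300 + 1/1156) = 856.1 Ω
  Rs2 = R1 + Rp1 (series, joined only at node 1) = 4300 + 856.1 = 5156 Ω
R_eq = 5.156 kΩ

Final answer: 5.156 kΩ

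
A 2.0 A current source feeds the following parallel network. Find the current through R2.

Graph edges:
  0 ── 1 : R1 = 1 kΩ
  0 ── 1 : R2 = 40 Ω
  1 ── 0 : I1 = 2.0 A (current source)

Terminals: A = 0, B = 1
All resistors sit directly between nodes 0 and 1, so they are in parallel and share one voltage V; the full source current 2 A splits among them.
1/R_par = 1/1000 + 1/40 = 0.026 S  =>  R_par = 38.46 Ω
V = I × R_par = 2 × 38.46 = 76.92 V
I_R2 = V/R2 = 76.92/40 = 1.923 A

Final answer: 1.923 A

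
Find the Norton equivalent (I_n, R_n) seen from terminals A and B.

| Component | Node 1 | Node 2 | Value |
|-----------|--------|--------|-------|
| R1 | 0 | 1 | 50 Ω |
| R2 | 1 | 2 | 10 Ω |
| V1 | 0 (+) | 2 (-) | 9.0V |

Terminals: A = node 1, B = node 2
Find the Thévenin equivalent first; then I_n = V_th/R_th and R_n = R_th.
Step 1 — V_th is the open-circuit voltage V_A - V_B (nothing connected across the terminals).
Nodal analysis, taking node 2 as the 0 V reference.
Source V1 fixes V_0 = 9 V.
KCL at each unknown node (sum of currents leaving = 0; resistances in Ω):
  Node 1: (V_1 - 9)/50 + (V_1 - 0)/10 = 0
Collecting terms: 0.12 × V_1 = 0.18  =>  V_1 = 1.5 V
V_th = V_1 - V_2 = 1.5 - 0 = 1.5 V
Step 2 — R_th: zero the source — replace V1 by a short circuit (node 2 merges into node 0) — and find the resistance seen between A (node 1) and B (node 0).
Reduce the network between node 1 (A) and node 0 (B) by series/parallel combination:
  Rp1 = R1 ‖ R2 (parallel, both between nodes 0 and 1) = 1/(1/50 + 1/10) = 8.333 Ω
R_th = 8.333 Ω
I_n = V_th/R_th = 1.5/8.333 = 0.18 A, and R_n = R_th = 8.333 Ω

Final answer: I_n = 0.18 A, R_n = 8.333 Ω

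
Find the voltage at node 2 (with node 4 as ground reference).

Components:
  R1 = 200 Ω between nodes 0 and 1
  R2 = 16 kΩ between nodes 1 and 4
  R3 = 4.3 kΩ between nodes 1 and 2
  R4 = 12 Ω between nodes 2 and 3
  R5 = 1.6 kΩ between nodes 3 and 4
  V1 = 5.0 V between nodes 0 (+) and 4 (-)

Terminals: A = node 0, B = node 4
Nodal analysis, taking node 4 as the 0 V reference.
Source V1 fixes V_0 = 5 V.
KCL at each unknown node (sum of currents leaving = 0; resistances in Ω):
  Node 1: (V_1 - 5)/200 + (V_1 - 0)/16000 + (V_1 - V_2)/4300 = 0
  Node 2: (V_2 - V_1)/4300 + (V_2 - V_3)/12 = 0
  Node 3: (V_3 - V_2)/12 + (V_3 - 0)/1600 = 0
Collecting terms (coefficients in siemens):
  0.005295·V_1 - 0.0002326·V_2 = 0.025
  0.08357·V_2 - 0.0002326·V_1 - 0.08333·V_3 = 0
  0.08396·V_3 - 0.08333·V_2 = 0
Solving these 3 simultaneous equations (Gaussian elimination) gives:
  V_1 = 4.779 V, V_2 = 1.303 V, V_3 = 1.293 V
The requested potential is V_2 = 1.303 V.

Final answer: V_2 = 1.303 V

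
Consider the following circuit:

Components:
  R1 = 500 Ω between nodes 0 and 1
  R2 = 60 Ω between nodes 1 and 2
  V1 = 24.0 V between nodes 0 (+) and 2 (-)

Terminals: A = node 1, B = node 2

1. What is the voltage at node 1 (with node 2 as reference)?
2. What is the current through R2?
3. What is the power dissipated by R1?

Nodal analysis, taking node 2 as the 0 V reference.
Source V1 fixes V_0 = 24 V.
KCL at each unknown node (sum of currents leaving = 0; resistances in Ω):
  Node 1: (V_1 - 24)/500 + (V_1 - 0)/60 = 0
Collecting terms: 0.01867 × V_1 = 0.048  =>  V_1 = 2.571 V
Part 1:
  Read off the nodal solution: V_1 = 2.571 V
Part 2:
  I_R2 = (V_1 - V_2)/R2 = (2.571 - 0)/60 = 0.04286 A
  Magnitude: I_R2 = 0.04286 A
Part 3:
  I_R1 = (V_0 - V_1)/R1 = (24 - 2.571)/500 = 0.04286 A
  P_R1 = I_R1² × R1 = (0.04286)² × 500 = 0.9184 W

Final answers:
1. V_1 = 2.571 V
2. I_R2 = 0.04286 A
3. P_R1 = 0.9184 W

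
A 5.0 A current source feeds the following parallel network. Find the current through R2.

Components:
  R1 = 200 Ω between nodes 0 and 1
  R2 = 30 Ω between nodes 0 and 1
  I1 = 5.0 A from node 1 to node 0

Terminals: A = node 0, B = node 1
All resistors sit directly between nodes 0 and 1, so they are in parallel and share one voltage V; the full source current 5 A splits among them.
1/R_par = 1/200 + 1/30 = 0.03833 S  =>  R_par = 26.09 Ω
V = I × R_par = 5 × 26.09 = 130.4 V
I_R2 = V/R2 = 130.4/30 = 4.348 A

Final answer: 4.348 A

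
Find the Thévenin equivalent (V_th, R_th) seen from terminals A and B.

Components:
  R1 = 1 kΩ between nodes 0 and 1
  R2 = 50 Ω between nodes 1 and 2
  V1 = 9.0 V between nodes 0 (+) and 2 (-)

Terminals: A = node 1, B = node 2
Step 1 — V_th is the open-circuit voltage V_A - V_B (nothing connected across the terminals).
Nodal analysis, taking node 2 as the 0 V reference.
Source V1 fixes V_0 = 9 V.
KCL at each unknown node (sum of currents leaving = 0; resistances in Ω):
  Node 1: (V_1 - 9)/1000 + (V_1 - 0)/50 = 0
Collecting terms: 0.021 × V_1 = 0.009  =>  V_1 = 0.4286 V
V_th = V_1 - V_2 = 0.4286 - 0 = 0.4286 V
Step 2 — R_th: zero the source — replace V1 by a short circuit (node 2 merges into node 0) — and find the resistance seen between A (node 1) and B (node 0).
Reduce the network between node 1 (A) and node 0 (B) by series/parallel combination:
  Rp1 = R1 ‖ R2 (parallel, both between nodes 0 and 1) = 1/(1/1000 + 1/50) = 47.62 Ω
R_th = 47.62 Ω

Final answer: V_th = 0.4286 V, R_th = 47.62 Ω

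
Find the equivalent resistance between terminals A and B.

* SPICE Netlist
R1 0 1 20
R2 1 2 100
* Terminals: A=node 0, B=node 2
Reduce the network between node 0 (A) and node 2 (B) by series/parallel combination:
  Rs1 = R1 + R2 (series, joined only at node 1) = 20 + 100 = 120 Ω
R_eq = 120 Ω

Final answer: 120 Ω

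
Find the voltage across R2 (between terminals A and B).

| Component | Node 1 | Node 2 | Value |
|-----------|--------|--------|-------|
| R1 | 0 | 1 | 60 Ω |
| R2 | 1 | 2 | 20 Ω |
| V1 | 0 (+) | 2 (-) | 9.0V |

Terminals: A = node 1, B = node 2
R1 and R2 are in series across V1 (node 0 → node 1 → node 2), and the output A–B is taken across R2, so this is a voltage divider.
Series current: I = V1/(R1 + R2) = 9/(60 + 20) = 9/80 = 0.1125 A
V_R2 = I × R2 = V1 × R2/(R1 + R2) = 9 × 20/80 = 2.25 V

Final answer: 2.25 V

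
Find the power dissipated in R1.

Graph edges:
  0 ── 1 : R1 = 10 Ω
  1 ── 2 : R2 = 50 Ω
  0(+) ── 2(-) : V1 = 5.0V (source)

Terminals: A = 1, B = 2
Nodal analysis, taking node 2 as the 0 V reference.
Source V1 fixes V_0 = 5 V.
KCL at each unknown node (sum of currents leaving = 0; resistances in Ω):
  Node 1: (V_1 - 5)/10 + (V_1 - 0)/50 = 0
Collecting terms: 0.12 × V_1 = 0.5  =>  V_1 = 4.167 V
I_R1 = (V_0 - V_1)/R1 = (5 - 4.167)/10 = 0.08333 A
P_R1 = I_R1² × R1 = (0.08333)² × 10 = 0.06944 W

Final answer: 0.06944 W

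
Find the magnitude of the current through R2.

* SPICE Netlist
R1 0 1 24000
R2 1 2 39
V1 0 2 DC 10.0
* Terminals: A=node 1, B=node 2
Nodal analysis, taking node 2 as the 0 V reference.
Source V1 fixes V_0 = 10 V.
KCL at each unknown node (sum of currents leaving = 0; resistances in Ω):
  Node 1: (V_1 - 10)/24000 + (V_1 - 0)/39 = 0
Collecting terms: 0.02568 × V_1 = 0.0004167  =>  V_1 = 0.01622 V
I_R2 = (V_1 - V_2)/R2 = (0.01622 - 0)/39 = 0.000416 A
|I_R2| = 0.000416 A

Final answer: |I_R2| = 0.000416 A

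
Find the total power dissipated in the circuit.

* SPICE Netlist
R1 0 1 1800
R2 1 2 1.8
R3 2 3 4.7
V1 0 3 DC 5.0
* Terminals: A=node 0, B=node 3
Nodal analysis, taking node 3 as the 0 V reference.
Source V1 fixes V_0 = 5 V.
KCL at each unknown node (sum of currents leaving = 0; resistances in Ω):
  Node 1: (V_1 - 5)/1800 + (V_1 - V_2)/1.8 = 0
  Node 2: (V_2 - V_1)/1.8 + (V_2 - 0)/4.7 = 0
Collecting terms (coefficients in siemens):
  0.5561·V_1 - 0.5556·V_2 = 0.002778
  0.7683·V_2 - 0.5556·V_1 = 0
Determinant D = (0.5561)(0.7683) - (-0.5556)(-0.5556) = 0.1186
V_1 = [(0.002778)(0.7683) - (-0.5556)(0)]/D = 0.01799 V
V_2 = [(0.5561)(0) - (0.002778)(-0.5556)]/D = 0.01301 V
Power in each resistor, P = (ΔV)²/R:
  P_R1 = (5 - 0.01799)²/1800 = 0.01379 W
  P_R2 = (0.01799 - 0.01301)²/1.8 = 0.00001379 W
  P_R3 = (0.01301 - 0)²/4.7 = 0.000036 W
P_total = P_R1 + P_R2 + P_R3 = 0.01384 W

Final answer: 0.01384 W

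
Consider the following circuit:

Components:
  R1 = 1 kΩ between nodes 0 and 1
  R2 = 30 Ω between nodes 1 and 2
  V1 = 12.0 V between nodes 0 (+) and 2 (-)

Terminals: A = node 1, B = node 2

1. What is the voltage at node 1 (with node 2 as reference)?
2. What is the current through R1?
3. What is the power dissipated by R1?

Nodal analysis, taking node 2 as the 0 V reference.
Source V1 fixes V_0 = 12 V.
KCL at each unknown node (sum of currents leaving = 0; resistances in Ω):
  Node 1: (V_1 - 12)/1000 + (V_1 - 0)/30 = 0
Collecting terms: 0.03433 × V_1 = 0.012  =>  V_1 = 0.3495 V
Part 1:
  Read off the nodal solution: V_1 = 0.3495 V
Part 2:
  I_R1 = (V_0 - V_1)/R1 = (12 - 0.3495)/1000 = 0.01165 A
  Magnitude: I_R1 = 0.01165 A
Part 3:
  I_R1 = (V_0 - V_1)/R1 = (12 - 0.3495)/1000 = 0.01165 A
  P_R1 = I_R1² × R1 = (0.01165)² × 1000 = 0.1357 W

Final answers:
1. V_1 = 0.3495 V
2. I_R1 = 0.01165 A
3. P_R1 = 0.1357 W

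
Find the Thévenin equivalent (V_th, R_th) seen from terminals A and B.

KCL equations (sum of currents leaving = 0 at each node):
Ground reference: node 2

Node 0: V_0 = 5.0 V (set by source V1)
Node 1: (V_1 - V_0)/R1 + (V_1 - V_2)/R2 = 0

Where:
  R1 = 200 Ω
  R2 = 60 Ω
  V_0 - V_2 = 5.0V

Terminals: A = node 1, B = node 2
Step 1 — V_th is the open-circuit voltage V_A - V_B (nothing connected across the terminals).
Nodal analysis, taking node 2 as the 0 V reference.
Source V1 fixes V_0 = 5 V.
KCL at each unknown node (sum of currents leaving = 0; resistances in Ω):
  Node 1: (V_1 - 5)/200 + (V_1 - 0)/60 = 0
Collecting terms: 0.02167 × V_1 = 0.025  =>  V_1 = 1.154 V
V_th = V_1 - V_2 = 1.154 - 0 = 1.154 V
Step 2 — R_th: zero the source — replace V1 by a short circuit (node 2 merges into node 0) — and find the resistance seen between A (node 1) and B (node 0).
Reduce the network between node 1 (A) and node 0 (B) by series/parallel combination:
  Rp1 = R1 ‖ R2 (parallel, both between nodes 0 and 1) = 1/(1/200 + 1/60) = 46.15 Ω
R_th = 46.15 Ω

Final answer: V_th = 1.154 V, R_th = 46.15 Ω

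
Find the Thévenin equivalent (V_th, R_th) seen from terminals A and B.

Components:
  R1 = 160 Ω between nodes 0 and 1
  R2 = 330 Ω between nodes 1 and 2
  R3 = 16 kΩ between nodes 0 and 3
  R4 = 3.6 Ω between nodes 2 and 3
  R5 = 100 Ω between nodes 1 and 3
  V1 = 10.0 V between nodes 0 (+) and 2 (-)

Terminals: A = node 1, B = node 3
Step 1 — V_th is the open-circuit voltage V_A - V_B (nothing connected across the terminals).
Nodal analysis, taking node 2 as the 0 V reference.
Source V1 fixes V_0 = 10 V.
KCL at each unknown node (sum of currents leaving = 0; resistances in Ω):
  Node 1: (V_1 - 10)/160 + (V_1 - 0)/330 + (V_1 - V_3)/100 = 0
  Node 3: (V_3 - 10)/16000 + (V_3 - 0)/3.6 + (V_3 - V_1)/100 = 0
Collecting terms (coefficients in siemens):
  0.01928·V_1 - 0.01·V_3 = 0.0625
  0.2878·V_3 - 0.01·V_1 = 0.000625
Determinant D = (0.01928)(0.2878) - (-0.01)(-0.01) = 0.00545
V_1 = [(0.0625)(0.2878) - (-0.01)(0.000625)]/D = 3.302 V
V_3 = [(0.01928)(0.000625) - (0.0625)(-0.01)]/D = 0.1169 V
V_th = V_1 - V_3 = 3.302 - 0.1169 = 3.185 V
Step 2 — R_th: zero the source — replace V1 by a short circuit (node 2 merges into node 0) — and find the resistance seen between A (node 1) and B (node 3).
Reduce the network between node 1 (A) and node 3 (B) by series/parallel combination:
  Rp1 = R1 ‖ R2 (parallel, both between nodes 0 and 1) = 1/(1/160 + 1/330) = 107.8 Ω
  Rp2 = R3 ‖ R4 (parallel, both between nodes 0 and 3) = 1/(1/16000 + 1/3.6) = 3.599 Ω
  Rs1 = Rp1 + Rp2 (series, joined only at node 0) = 107.8 + 3.599 = 111.4 Ω
  Rp3 = R5 ‖ Rs1 (parallel, both between nodes 1 and 3) = 1/(1/100 + 1/111.4) = 52.69 Ω
R_th = 52.69 Ω

Final answer: V_th = 3.185 V, R_th = 52.69 Ω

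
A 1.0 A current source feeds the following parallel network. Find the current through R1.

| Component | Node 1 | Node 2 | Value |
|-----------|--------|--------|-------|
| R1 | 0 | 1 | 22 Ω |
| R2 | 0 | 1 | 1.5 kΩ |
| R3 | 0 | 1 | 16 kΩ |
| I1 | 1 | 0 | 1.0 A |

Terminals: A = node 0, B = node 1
All resistors sit directly between nodes 0 and 1, so they are in parallel and share one voltage V; the full source current 1 A splits among them.
1/R_par = 1/22 + 1/1500 + 1/16000 = 0.04618 S  =>  R_par = 21.65 Ω
V = I × R_par = 1 × 21.65 = 21.65 V
I_R1 = V/R1 = 21.65/22 = 0.9842 A

Final answer: 0.9842 A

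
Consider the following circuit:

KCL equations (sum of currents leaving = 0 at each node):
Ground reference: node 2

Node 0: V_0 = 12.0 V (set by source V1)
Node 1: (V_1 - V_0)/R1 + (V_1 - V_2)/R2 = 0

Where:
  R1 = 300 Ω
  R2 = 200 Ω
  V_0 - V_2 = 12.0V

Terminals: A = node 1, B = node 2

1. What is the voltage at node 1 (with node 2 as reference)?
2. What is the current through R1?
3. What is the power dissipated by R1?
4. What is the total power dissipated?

Nodal analysis, taking node 2 as the 0 V reference.
Source V1 fixes V_0 = 12 V.
KCL at each unknown node (sum of currents leaving = 0; resistances in Ω):
  Node 1: (V_1 - 12)/300 + (V_1 - 0)/200 = 0
Collecting terms: 0.008333 × V_1 = 0.04  =>  V_1 = 4.8 V
Part 1:
  Read off the nodal solution: V_1 = 4.8 V
Part 2:
  I_R1 = (V_0 - V_1)/R1 = (12 - 4.8)/300 = 0.024 A
  Magnitude: I_R1 = 0.024 A
Part 3:
  I_R1 = (V_0 - V_1)/R1 = (12 - 4.8)/300 = 0.024 A
  P_R1 = I_R1² × R1 = (0.024)² × 300 = 0.1728 W
Part 4:
  Power in each resistor, P = (ΔV)²/R:
    P_R1 = (12 - 4.8)²/300 = 0.1728 W
    P_R2 = (4.8 - 0)²/200 = 0.1152 W
  P_total = P_R1 + P_R2 = 0.288 W

Final answers:
1. V_1 = 4.8 V
2. I_R1 = 0.024 A
3. P_R1 = 0.1728 W
4. P_total = 0.288 W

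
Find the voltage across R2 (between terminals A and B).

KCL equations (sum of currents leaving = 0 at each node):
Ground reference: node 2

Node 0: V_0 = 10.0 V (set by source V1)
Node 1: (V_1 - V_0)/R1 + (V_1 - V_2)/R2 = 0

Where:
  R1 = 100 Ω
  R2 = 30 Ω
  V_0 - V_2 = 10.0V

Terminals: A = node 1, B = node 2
R1 and R2 are in series across V1 (node 0 → node 1 → node 2), and the output A–B is taken across R2, so this is a voltage divider.
Series current: I = V1/(R1 + R2) = 10/(100 + 30) = 10/130 = 0.07692 A
V_R2 = I × R2 = V1 × R2/(R1 + R2) = 10 × 30/130 = 2.308 V

Final answer: 2.308 V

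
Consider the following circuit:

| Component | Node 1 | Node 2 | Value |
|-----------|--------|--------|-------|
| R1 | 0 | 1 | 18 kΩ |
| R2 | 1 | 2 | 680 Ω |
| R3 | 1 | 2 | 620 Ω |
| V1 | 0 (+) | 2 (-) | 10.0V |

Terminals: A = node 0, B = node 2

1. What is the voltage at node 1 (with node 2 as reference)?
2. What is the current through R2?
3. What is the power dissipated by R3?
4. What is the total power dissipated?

Nodal analysis, taking node 2 as the 0 V reference.
Source V1 fixes V_0 = 10 V.
KCL at each unknown node (sum of currents leaving = 0; resistances in Ω):
  Node 1: (V_1 - 10)/18000 + (V_1 - 0)/680 + (V_1 - 0)/620 = 0
Collecting terms: 0.003139 × V_1 = 0.0005556  =>  V_1 = 0.177 V
Part 1:
  Read off the nodal solution: V_1 = 0.177 V
Part 2:
  I_R2 = (V_1 - V_2)/R2 = (0.177 - 0)/680 = 0.0002603 A
  Magnitude: I_R2 = 0.0002603 A
Part 3:
  I_R3 = (V_1 - V_2)/R3 = (0.177 - 0)/620 = 0.0002855 A
  P_R3 = I_R3² × R3 = (0.0002855)² × 620 = 0.00005052 W
Part 4:
  Power in each resistor, P = (ΔV)²/R:
    P_R1 = (10 - 0.177)²/18000 = 0.005361 W
    P_R2 = (0.177 - 0)²/680 = 0.00004606 W
    P_R3 = (0.177 - 0)²/620 = 0.00005052 W
  P_total = P_R1 + P_R2 + P_R3 = 0.005457 W

Final answers:
1. V_1 = 0.177 V
2. I_R2 = 0.0002603 A
3. P_R3 = 5.052e-05 W
4. P_total = 0.005457 W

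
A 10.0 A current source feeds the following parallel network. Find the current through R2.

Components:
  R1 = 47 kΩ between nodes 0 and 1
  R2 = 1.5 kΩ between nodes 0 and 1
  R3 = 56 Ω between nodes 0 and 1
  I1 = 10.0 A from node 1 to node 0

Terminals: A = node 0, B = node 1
All resistors sit directly between nodes 0 and 1, so they are in parallel and share one voltage V; the full source current 10 A splits among them.
1/R_par = 1/47000 + 1/1500 + 1/56 = 0.01855 S  =>  R_par = 53.92 Ω
V = I × R_par = 10 × 53.92 = 539.2 V
I_R2 = V/R2 = 539.2/1500 = 0.3595 A

Final answer: 0.3595 A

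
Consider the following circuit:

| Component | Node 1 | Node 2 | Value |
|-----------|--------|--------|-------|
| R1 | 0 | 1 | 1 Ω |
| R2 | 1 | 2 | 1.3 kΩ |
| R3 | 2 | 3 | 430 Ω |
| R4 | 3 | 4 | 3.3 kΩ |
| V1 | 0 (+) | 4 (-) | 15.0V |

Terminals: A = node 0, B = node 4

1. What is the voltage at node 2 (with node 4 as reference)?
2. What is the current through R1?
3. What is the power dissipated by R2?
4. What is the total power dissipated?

Nodal analysis, taking node 4 as the 0 V reference.
Source V1 fixes V_0 = 15 V.
KCL at each unknown node (sum of currents leaving = 0; resistances in Ω):
  Node 1: (V_1 - 15)/1 + (V_1 - V_2)/1300 = 0
  Node 2: (V_2 - V_1)/1300 + (V_2 - V_3)/430 = 0
  Node 3: (V_3 - V_2)/430 + (V_3 - 0)/3300 = 0
Collecting terms (coefficients in siemens):
  1.001·V_1 - 0.0007692·V_2 = 15
  0.003095·V_2 - 0.0007692·V_1 - 0.002326·V_3 = 0
  0.002629·V_3 - 0.002326·V_2 = 0
Solving these 3 simultaneous equations (Gaussian elimination) gives:
  V_1 = 15 V, V_2 = 11.12 V, V_3 = 9.839 V
Part 1:
  Read off the nodal solution: V_2 = 11.12 V
Part 2:
  I_R1 = (V_0 - V_1)/R1 = (15 - 15)/1 = 0.002982 A
  Magnitude: I_R1 = 0.002982 A
Part 3:
  I_R2 = (V_1 - V_2)/R2 = (15 - 11.12)/1300 = 0.002982 A
  P_R2 = I_R2² × R2 = (0.002982)² × 1300 = 0.01156 W
Part 4:
  Power in each resistor, P = (ΔV)²/R:
    P_R1 = (15 - 15)²/1 = 0.000008889 W
    P_R2 = (15 - 11.12)²/1300 = 0.01156 W
    P_R3 = (11.12 - 9.839)²/430 = 0.003822 W
    P_R4 = (9.839 - 0)²/3300 = 0.02934 W
  P_total = P_R1 + P_R2 + P_R3 + P_R4 = 0.04472 W

Final answers:
1. V_2 = 11.12 V
2. I_R1 = 0.002982 A
3. P_R2 = 0.01156 W
4. P_total = 0.04472 W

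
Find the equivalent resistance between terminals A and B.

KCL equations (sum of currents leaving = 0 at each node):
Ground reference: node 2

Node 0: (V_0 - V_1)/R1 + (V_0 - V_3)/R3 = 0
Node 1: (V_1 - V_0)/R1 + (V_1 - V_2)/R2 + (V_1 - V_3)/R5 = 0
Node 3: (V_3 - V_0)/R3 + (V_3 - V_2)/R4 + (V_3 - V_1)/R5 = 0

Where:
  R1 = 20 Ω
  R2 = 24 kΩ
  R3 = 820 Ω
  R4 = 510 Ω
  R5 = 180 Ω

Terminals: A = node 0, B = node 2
The network is not a plain series/parallel combination. Inject a 1 A test current into terminal A (node 0) and return it from terminal B (node 2); then R_eq = V_A / (1 A).
Nodal analysis, taking node 2 as the 0 V reference.
Current source I_test pushes 1 A into node 0 and draws it out of node 2.
KCL at each unknown node (sum of currents leaving = 0; resistances in Ω):
  Node 0: (V_0 - V_1)/20 + (V_0 - V_3)/820 - 1 = 0
  Node 1: (V_1 - V_0)/20 + (V_1 - 0)/24000 + (V_1 - V_3)/180 = 0
  Node 3: (V_3 - V_0)/820 + (V_3 - V_1)/180 + (V_3 - 0)/510 = 0
Collecting terms (coefficients in siemens):
  0.05122·V_0 - 0.05·V_1 - 0.00122·V_3 = 1
  0.0556·V_1 - 0.05·V_0 - 0.005556·V_3 = 0
  0.008736·V_3 - 0.00122·V_0 - 0.005556·V_1 = 0
Solving these 3 simultaneous equations (Gaussian elimination) gives:
  V_0 = 653.4 V, V_1 = 637.2 V, V_3 = 496.5 V
R_eq = V_0 / 1 A = 653.4 Ω

Final answer: 653.4 Ω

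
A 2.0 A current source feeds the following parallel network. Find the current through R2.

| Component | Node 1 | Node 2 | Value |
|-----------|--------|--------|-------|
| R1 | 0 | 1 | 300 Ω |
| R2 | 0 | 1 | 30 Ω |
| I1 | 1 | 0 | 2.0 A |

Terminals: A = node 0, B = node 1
All resistors sit directly between nodes 0 and 1, so they are in parallel and share one voltage V; the full source current 2 A splits among them.
1/R_par = 1/300 + 1/30 = 0.03667 S  =>  R_par = 27.27 Ω
V = I × R_par = 2 × 27.27 = 54.55 V
I_R2 = V/R2 = 54.55/30 = 1.818 A

Final answer: 1.818 A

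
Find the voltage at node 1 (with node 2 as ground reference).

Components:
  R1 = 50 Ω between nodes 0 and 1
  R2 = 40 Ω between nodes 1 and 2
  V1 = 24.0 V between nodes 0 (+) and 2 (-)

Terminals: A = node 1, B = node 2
Nodal analysis, taking node 2 as the 0 V reference.
Source V1 fixes V_0 = 24 V.
KCL at each unknown node (sum of currents leaving = 0; resistances in Ω):
  Node 1: (V_1 - 24)/50 + (V_1 - 0)/40 = 0
Collecting terms: 0.045 × V_1 = 0.48  =>  V_1 = 10.67 V
The requested potential is V_1 = 10.67 V.

Final answer: V_1 = 10.67 V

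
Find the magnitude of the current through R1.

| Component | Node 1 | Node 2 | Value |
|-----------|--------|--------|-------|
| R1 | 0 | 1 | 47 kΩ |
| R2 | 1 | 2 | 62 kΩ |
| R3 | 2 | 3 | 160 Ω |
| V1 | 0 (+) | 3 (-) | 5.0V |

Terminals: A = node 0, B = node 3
Nodal analysis, taking node 3 as the 0 V reference.
Source V1 fixes V_0 = 5 V.
KCL at each unknown node (sum of currents leaving = 0; resistances in Ω):
  Node 1: (V_1 - 5)/47000 + (V_1 - V_2)/62000 = 0
  Node 2: (V_2 - V_1)/62000 + (V_2 - 0)/160 = 0
Collecting terms (coefficients in siemens):
  0.00003741·V_1 - 0.00001613·V_2 = 0.0001064
  0.006266·V_2 - 0.00001613·V_1 = 0
Determinant D = (0.00003741)(0.006266) - (-0.00001613)(-0.00001613) = 0.0000002341
V_1 = [(0.0001064)(0.006266) - (-0.00001613)(0)]/D = 2.847 V
V_2 = [(0.00003741)(0) - (0.0001064)(-0.00001613)]/D = 0.007329 V
I_R1 = (V_0 - V_1)/R1 = (5 - 2.847)/47000 = 0.0000458 A
|I_R1| = 0.0000458 A

Final answer: |I_R1| = 4.58e-05 A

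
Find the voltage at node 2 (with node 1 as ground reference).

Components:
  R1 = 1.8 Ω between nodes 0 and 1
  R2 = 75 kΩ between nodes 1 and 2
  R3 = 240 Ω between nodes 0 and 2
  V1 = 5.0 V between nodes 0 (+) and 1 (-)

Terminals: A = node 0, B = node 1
Nodal analysis, taking node 1 as the 0 V reference.
Source V1 fixes V_0 = 5 V.
KCL at each unknown node (sum of currents leaving = 0; resistances in Ω):
  Node 2: (V_2 - 0)/75000 + (V_2 - 5)/240 = 0
Collecting terms: 0.00418 × V_2 = 0.02083  =>  V_2 = 4.984 V
The requested potential is V_2 = 4.984 V.

Final answer: V_2 = 4.984 V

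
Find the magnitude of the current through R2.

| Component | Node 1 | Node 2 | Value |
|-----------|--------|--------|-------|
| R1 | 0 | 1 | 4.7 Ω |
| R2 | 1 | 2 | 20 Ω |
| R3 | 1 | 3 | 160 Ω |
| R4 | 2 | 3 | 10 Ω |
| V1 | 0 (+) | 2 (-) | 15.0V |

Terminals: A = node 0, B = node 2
Nodal analysis, taking node 2 as the 0 V reference.
Source V1 fixes V_0 = 15 V.
KCL at each unknown node (sum of currents leaving = 0; resistances in Ω):
  Node 1: (V_1 - 15)/4.7 + (V_1 - 0)/20 + (V_1 - V_3)/160 = 0
  Node 3: (V_3 - V_1)/160 + (V_3 - 0)/10 = 0
Collecting terms (coefficients in siemens):
  0.269·V_1 - 0.00625·V_3 = 3.191
  0.1063·V_3 - 0.00625·V_1 = 0
Determinant D = (0.269)(0.1063) - (-0.00625)(-0.00625) = 0.02854
V_1 = [(3.191)(0.1063) - (-0.00625)(0)]/D = 11.88 V
V_3 = [(0.269)(0) - (3.191)(-0.00625)]/D = 0.6988 V
I_R2 = (V_1 - V_2)/R2 = (11.88 - 0)/20 = 0.594 A
|I_R2| = 0.594 A

Final answer: |I_R2| = 0.594 A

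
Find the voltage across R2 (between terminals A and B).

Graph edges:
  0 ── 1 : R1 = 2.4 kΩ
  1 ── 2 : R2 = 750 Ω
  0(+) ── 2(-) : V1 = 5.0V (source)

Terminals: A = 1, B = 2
R1 and R2 are in series across V1 (node 0 → node 1 → node 2), and the output A–B is taken across R2, so this is a voltage divider.
Series current: I = V1/(R1 + R2) = 5/(2400 + 750) = 5/3150 = 0.001587 A
V_R2 = I × R2 = V1 × R2/(R1 + R2) = 5 × 750/3150 = 1.19 V

Final answer: 1.19 V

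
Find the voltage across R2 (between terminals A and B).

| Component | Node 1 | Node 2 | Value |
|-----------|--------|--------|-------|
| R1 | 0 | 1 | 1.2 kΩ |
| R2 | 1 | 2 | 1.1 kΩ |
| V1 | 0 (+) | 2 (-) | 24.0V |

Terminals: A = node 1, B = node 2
R1 and R2 are in series across V1 (node 0 → node 1 → node 2), and the output A–B is taken across R2, so this is a voltage divider.
Series current: I = V1/(R1 + R2) = 24/(1200 + 1100) = 24/2300 = 0.01043 A
V_R2 = I × R2 = V1 × R2/(R1 + R2) = 24 × 1100/2300 = 11.48 V

Final answer: 11.48 V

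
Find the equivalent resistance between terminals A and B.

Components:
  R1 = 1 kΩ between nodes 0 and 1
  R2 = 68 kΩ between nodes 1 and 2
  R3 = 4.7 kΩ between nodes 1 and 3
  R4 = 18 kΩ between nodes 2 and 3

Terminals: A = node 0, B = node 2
Reduce the network between node 0 (A) and node 2 (B) by series/parallel combination:
  Rs1 = R3 + R4 (series, joined only at node 3) = 4700 + 18000 = 22700 Ω
  Rp1 = R2 ‖ Rs1 (parallel, both between nodes 1 and 2) = 1/(1/68000 + 1/22700) = 17020 Ω
  Rs2 = R1 + Rp1 (series, joined only at node 1) = 1000 + 17020 = 18020 Ω
R_eq = 18.02 kΩ

Final answer: 18.02 kΩ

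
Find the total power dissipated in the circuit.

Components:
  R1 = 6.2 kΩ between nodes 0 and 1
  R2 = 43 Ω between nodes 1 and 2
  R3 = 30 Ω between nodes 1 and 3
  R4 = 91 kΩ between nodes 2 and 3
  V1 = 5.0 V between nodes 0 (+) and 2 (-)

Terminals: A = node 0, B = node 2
Nodal analysis, taking node 2 as the 0 V reference.
Source V1 fixes V_0 = 5 V.
KCL at each unknown node (sum of currents leaving = 0; resistances in Ω):
  Node 1: (V_1 - 5)/6200 + (V_1 - 0)/43 + (V_1 - V_3)/30 = 0
  Node 3: (V_3 - V_1)/30 + (V_3 - 0)/91000 = 0
Collecting terms (coefficients in siemens):
  0.05675·V_1 - 0.03333·V_3 = 0.0008065
  0.03334·V_3 - 0.03333·V_1 = 0
Determinant D = (0.05675)(0.03334) - (-0.03333)(-0.03333) = 0.0007812
V_1 = [(0.0008065)(0.03334) - (-0.03333)(0)]/D = 0.03442 V
V_3 = [(0.05675)(0) - (0.0008065)(-0.03333)]/D = 0.03441 V
Power in each resistor, P = (ΔV)²/R:
  P_R1 = (5 - 0.03442)²/6200 = 0.003977 W
  P_R2 = (0.03442 - 0)²/43 = 0.00002756 W
  P_R3 = (0.03442 - 0.03441)²/30 = 0.00000000000429 W
  P_R4 = (0 - 0.03441)²/91000 = 0.00000001301 W
P_total = P_R1 + P_R2 + P_R3 + P_R4 = 0.004004 W

Final answer: 0.004004 W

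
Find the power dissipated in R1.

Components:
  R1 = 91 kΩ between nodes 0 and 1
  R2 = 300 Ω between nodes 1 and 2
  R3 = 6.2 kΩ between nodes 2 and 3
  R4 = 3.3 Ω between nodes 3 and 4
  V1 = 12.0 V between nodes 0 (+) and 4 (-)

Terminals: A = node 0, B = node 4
Nodal analysis, taking node 4 as the 0 V reference.
Source V1 fixes V_0 = 12 V.
KCL at each unknown node (sum of currents leaving = 0; resistances in Ω):
  Node 1: (V_1 - 12)/91000 + (V_1 - V_2)/300 = 0
  Node 2: (V_2 - V_1)/300 + (V_2 - V_3)/6200 = 0
  Node 3: (V_3 - V_2)/6200 + (V_3 - 0)/3.3 = 0
Collecting terms (coefficients in siemens):
  0.003344·V_1 - 0.003333·V_2 = 0.0001319
  0.003495·V_2 - 0.003333·V_1 - 0.0001613·V_3 = 0
  0.3032·V_3 - 0.0001613·V_2 = 0
Solving these 3 simultaneous equations (Gaussian elimination) gives:
  V_1 = 0.8004 V, V_2 = 0.7635 V, V_3 = 0.0004061 V
I_R1 = (V_0 - V_1)/R1 = (12 - 0.8004)/91000 = 0.0001231 A
P_R1 = I_R1² × R1 = (0.0001231)² × 91000 = 0.001378 W

Final answer: 0.001378 W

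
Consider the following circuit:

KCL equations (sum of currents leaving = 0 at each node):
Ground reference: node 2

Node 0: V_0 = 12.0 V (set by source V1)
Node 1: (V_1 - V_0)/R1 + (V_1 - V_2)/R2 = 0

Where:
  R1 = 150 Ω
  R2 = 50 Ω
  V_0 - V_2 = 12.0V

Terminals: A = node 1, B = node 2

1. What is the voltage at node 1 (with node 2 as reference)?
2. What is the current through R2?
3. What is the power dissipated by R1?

Nodal analysis, taking node 2 as the 0 V reference.
Source V1 fixes V_0 = 12 V.
KCL at each unknown node (sum of currents leaving = 0; resistances in Ω):
  Node 1: (V_1 - 12)/150 + (V_1 - 0)/50 = 0
Collecting terms: 0.02667 × V_1 = 0.08  =>  V_1 = 3 V
Part 1:
  Read off the nodal solution: V_1 = 3 V
Part 2:
  I_R2 = (V_1 - V_2)/R2 = (3 - 0)/50 = 0.06 A
  Magnitude: I_R2 = 0.06 A
Part 3:
  I_R1 = (V_0 - V_1)/R1 = (12 - 3)/150 = 0.06 A
  P_R1 = I_R1² × R1 = (0.06)² × 150 = 0.54 W

Final answers:
1. V_1 = 3 V
2. I_R2 = 0.06 A
3. P_R1 = 0.54 W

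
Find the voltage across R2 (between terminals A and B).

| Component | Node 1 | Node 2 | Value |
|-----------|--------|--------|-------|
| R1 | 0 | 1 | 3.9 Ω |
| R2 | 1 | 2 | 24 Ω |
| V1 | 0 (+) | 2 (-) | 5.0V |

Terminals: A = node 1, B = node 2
R1 and R2 are in series across V1 (node 0 → node 1 → node 2), and the output A–B is taken across R2, so this is a voltage divider.
Series current: I = V1/(R1 + R2) = 5/(3.9 + 24) = 5/27.9 = 0.1792 A
V_R2 = I × R2 = V1 × R2/(R1 + R2) = 5 × 24/27.9 = 4.301 V

Final answer: 4.301 V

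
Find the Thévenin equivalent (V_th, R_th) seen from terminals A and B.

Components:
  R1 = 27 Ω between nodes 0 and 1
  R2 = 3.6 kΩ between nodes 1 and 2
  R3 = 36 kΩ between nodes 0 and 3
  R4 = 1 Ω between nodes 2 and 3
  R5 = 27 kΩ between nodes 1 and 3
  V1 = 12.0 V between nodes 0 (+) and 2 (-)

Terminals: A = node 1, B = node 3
Step 1 — V_th is the open-circuit voltage V_A - V_B (nothing connected across the terminals).
Nodal analysis, taking node 2 as the 0 V reference.
Source V1 fixes V_0 = 12 V.
KCL at each unknown node (sum of currents leaving = 0; resistances in Ω):
  Node 1: (V_1 - 12)/27 + (V_1 - 0)/3600 + (V_1 - V_3)/27000 = 0
  Node 3: (V_3 - 12)/36000 + (V_3 - 0)/1 + (V_3 - V_1)/27000 = 0
Collecting terms (coefficients in siemens):
  0.03735·V_1 - 0.00003704·V_3 = 0.4444
  1·V_3 - 0.00003704·V_1 = 0.0003333
Determinant D = (0.03735)(1) - (-0.00003704)(-0.00003704) = 0.03735
V_1 = [(0.4444)(1) - (-0.00003704)(0.0003333)]/D = 11.9 V
V_3 = [(0.03735)(0.0003333) - (0.4444)(-0.00003704)]/D = 0.000774 V
V_th = V_1 - V_3 = 11.9 - 0.000774 = 11.9 V
Step 2 — R_th: zero the source — replace V1 by a short circuit (node 2 merges into node 0) — and find the resistance seen between A (node 1) and B (node 3).
Reduce the network between node 1 (A) and node 3 (B) by series/parallel combination:
  Rp1 = R1 ‖ R2 (parallel, both between nodes 0 and 1) = 1/(1/27 + 1/3600) = 26.8 Ω
  Rp2 = R3 ‖ R4 (parallel, both between nodes 0 and 3) = 1/(1/36000 + 1/1) = 1 Ω
  Rs1 = Rp1 + Rp2 (series, joined only at node 0) = 26.8 + 1 = 27.8 Ω
  Rp3 = R5 ‖ Rs1 (parallel, both between nodes 1 and 3) = 1/(1/27000 + 1/27.8) = 27.77 Ω
R_th = 27.77 Ω

Final answer: V_th = 11.9 V, R_th = 27.77 Ω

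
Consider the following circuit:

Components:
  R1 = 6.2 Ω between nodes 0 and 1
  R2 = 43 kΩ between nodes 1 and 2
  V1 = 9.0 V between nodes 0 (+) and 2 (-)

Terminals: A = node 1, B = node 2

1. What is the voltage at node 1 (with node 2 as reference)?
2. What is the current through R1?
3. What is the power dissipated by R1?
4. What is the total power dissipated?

Nodal analysis, taking node 2 as the 0 V reference.
Source V1 fixes V_0 = 9 V.
KCL at each unknown node (sum of currents leaving = 0; resistances in Ω):
  Node 1: (V_1 - 9)/6.2 + (V_1 - 0)/43000 = 0
Collecting terms: 0.1613 × V_1 = 1.452  =>  V_1 = 8.999 V
Part 1:
  Read off the nodal solution: V_1 = 8.999 V
Part 2:
  I_R1 = (V_0 - V_1)/R1 = (9 - 8.999)/6.2 = 0.0002093 A
  Magnitude: I_R1 = 0.0002093 A
Part 3:
  I_R1 = (V_0 - V_1)/R1 = (9 - 8.999)/6.2 = 0.0002093 A
  P_R1 = I_R1² × R1 = (0.0002093)² × 6.2 = 0.0000002715 W
Part 4:
  Power in each resistor, P = (ΔV)²/R:
    P_R1 = (9 - 8.999)²/6.2 = 0.0000002715 W
    P_R2 = (8.999 - 0)²/43000 = 0.001883 W
  P_total = P_R1 + P_R2 = 0.001883 W

Final answers:
1. V_1 = 8.999 V
2. I_R1 = 0.0002093 A
3. P_R1 = 2.715e-07 W
4. P_total = 0.001883 W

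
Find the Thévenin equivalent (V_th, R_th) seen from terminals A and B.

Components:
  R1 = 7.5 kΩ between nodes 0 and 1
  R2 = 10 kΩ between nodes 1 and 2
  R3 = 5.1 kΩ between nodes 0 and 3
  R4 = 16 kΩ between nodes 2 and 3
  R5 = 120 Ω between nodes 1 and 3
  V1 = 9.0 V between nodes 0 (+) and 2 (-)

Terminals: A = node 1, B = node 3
Step 1 — V_th is the open-circuit voltage V_A - V_B (nothing connected across the terminals).
Nodal analysis, taking node 2 as the 0 V reference.
Source V1 fixes V_0 = 9 V.
KCL at each unknown node (sum of currents leaving = 0; resistances in Ω):
  Node 1: (V_1 - 9)/7500 + (V_1 - 0)/10000 + (V_1 - V_3)/120 = 0
  Node 3: (V_3 - 9)/5100 + (V_3 - 0)/16000 + (V_3 - V_1)/120 = 0
Collecting terms (coefficients in siemens):
  0.008567·V_1 - 0.008333·V_3 = 0.0012
  0.008592·V_3 - 0.008333·V_1 = 0.001765
Determinant D = (0.008567)(0.008592) - (-0.008333)(-0.008333) = 0.00000416
V_1 = [(0.0012)(0.008592) - (-0.008333)(0.001765)]/D = 6.014 V
V_3 = [(0.008567)(0.001765) - (0.0012)(-0.008333)]/D = 6.038 V
V_th = V_1 - V_3 = 6.014 - 6.038 = -0.02439 V
Step 2 — R_th: zero the source — replace V1 by a short circuit (node 2 merges into node 0) — and find the resistance seen between A (node 1) and B (node 3).
Reduce the network between node 1 (A) and node 3 (B) by series/parallel combination:
  Rp1 = R1 ‖ R2 (parallel, both between nodes 0 and 1) = 1/(1/7500 + 1/10000) = 4286 Ω
  Rp2 = R3 ‖ R4 (parallel, both between nodes 0 and 3) = 1/(1/5100 + 1/16000) = 3867 Ω
  Rs1 = Rp1 + Rp2 (series, joined only at node 0) = 4286 + 3867 = 8153 Ω
  Rp3 = R5 ‖ Rs1 (parallel, both between nodes 1 and 3) = 1/(1/120 + 1/8153) = 118.3 Ω
R_th = 118.3 Ω

Final answer: V_th = -0.02439 V, R_th = 118.3 Ω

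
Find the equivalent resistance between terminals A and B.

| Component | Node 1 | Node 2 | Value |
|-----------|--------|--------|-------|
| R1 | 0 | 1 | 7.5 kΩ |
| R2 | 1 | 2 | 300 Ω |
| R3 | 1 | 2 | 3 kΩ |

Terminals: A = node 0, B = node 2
Reduce the network between node 0 (A) and node 2 (B) by series/parallel combination:
  Rp1 = R2 ‖ R3 (parallel, both between nodes 1 and 2) = 1/(1/300 + 1/3000) = 272.7 Ω
  Rs1 = R1 + Rp1 (series, joined only at node 1) = 7500 + 272.7 = 7773 Ω
R_eq = 7.773 kΩ

Final answer: 7.773 kΩ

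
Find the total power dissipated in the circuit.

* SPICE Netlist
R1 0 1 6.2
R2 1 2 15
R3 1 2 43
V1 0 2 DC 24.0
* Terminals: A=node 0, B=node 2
Nodal analysis, taking node 2 as the 0 V reference.
Source V1 fixes V_0 = 24 V.
KCL at each unknown node (sum of currents leaving = 0; resistances in Ω):
  Node 1: (V_1 - 24)/6.2 + (V_1 - 0)/15 + (V_1 - 0)/43 = 0
Collecting terms: 0.2512 × V_1 = 3.871  =>  V_1 = 15.41 V
Power in each resistor, P = (ΔV)²/R:
  P_R1 = (24 - 15.41)²/6.2 = 11.9 W
  P_R2 = (15.41 - 0)²/15 = 15.83 W
  P_R3 = (15.41 - 0)²/43 = 5.522 W
P_total = P_R1 + P_R2 + P_R3 = 33.26 W

Final answer: 33.26 W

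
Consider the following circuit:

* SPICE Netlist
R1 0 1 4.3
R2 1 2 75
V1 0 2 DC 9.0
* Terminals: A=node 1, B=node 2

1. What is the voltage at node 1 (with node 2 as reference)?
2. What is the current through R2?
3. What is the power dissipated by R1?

Nodal analysis, taking node 2 as the 0 V reference.
Source V1 fixes V_0 = 9 V.
KCL at each unknown node (sum of currents leaving = 0; resistances in Ω):
  Node 1: (V_1 - 9)/4.3 + (V_1 - 0)/75 = 0
Collecting terms: 0.2459 × V_1 = 2.093  =>  V_1 = 8.512 V
Part 1:
  Read off the nodal solution: V_1 = 8.512 V
Part 2:
  I_R2 = (V_1 - V_2)/R2 = (8.512 - 0)/75 = 0.1135 A
  Magnitude: I_R2 = 0.1135 A
Part 3:
  I_R1 = (V_0 - V_1)/R1 = (9 - 8.512)/4.3 = 0.1135 A
  P_R1 = I_R1² × R1 = (0.1135)² × 4.3 = 0.05539 W

Final answers:
1. V_1 = 8.512 V
2. I_R2 = 0.1135 A
3. P_R1 = 0.05539 W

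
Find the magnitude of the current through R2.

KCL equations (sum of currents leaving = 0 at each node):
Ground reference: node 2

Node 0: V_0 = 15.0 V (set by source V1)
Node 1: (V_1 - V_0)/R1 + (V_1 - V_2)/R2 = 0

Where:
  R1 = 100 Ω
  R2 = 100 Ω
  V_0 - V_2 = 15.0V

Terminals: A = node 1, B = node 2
Nodal analysis, taking node 2 as the 0 V reference.
Source V1 fixes V_0 = 15 V.
KCL at each unknown node (sum of currents leaving = 0; resistances in Ω):
  Node 1: (V_1 - 15)/100 + (V_1 - 0)/100 = 0
Collecting terms: 0.02 × V_1 = 0.15  =>  V_1 = 7.5 V
I_R2 = (V_1 - V_2)/R2 = (7.5 - 0)/100 = 0.075 A
|I_R2| = 0.075 A

Final answer: |I_R2| = 0.075 A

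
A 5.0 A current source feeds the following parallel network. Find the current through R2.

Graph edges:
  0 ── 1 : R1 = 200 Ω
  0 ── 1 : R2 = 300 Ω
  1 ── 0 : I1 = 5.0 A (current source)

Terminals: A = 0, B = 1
All resistors sit directly between nodes 0 and 1, so they are in parallel and share one voltage V; the full source current 5 A splits among them.
1/R_par = 1/200 + 1/300 = 0.008333 S  =>  R_par = 120 Ω
V = I × R_par = 5 × 120 = 600 V
I_R2 = V/R2 = 600/300 = 2 A

Final answer: 2 A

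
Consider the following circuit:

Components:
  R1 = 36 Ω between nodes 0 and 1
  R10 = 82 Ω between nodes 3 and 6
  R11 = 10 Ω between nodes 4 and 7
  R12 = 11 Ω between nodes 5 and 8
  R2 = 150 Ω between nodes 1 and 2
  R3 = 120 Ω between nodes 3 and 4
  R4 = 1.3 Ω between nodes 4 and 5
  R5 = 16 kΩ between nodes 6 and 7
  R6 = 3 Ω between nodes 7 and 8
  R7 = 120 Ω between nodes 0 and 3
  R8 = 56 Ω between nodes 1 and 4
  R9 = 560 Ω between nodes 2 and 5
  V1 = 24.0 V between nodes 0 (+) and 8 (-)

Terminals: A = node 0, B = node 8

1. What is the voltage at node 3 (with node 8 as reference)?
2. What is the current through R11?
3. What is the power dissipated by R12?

Nodal analysis, taking node 8 as the 0 V reference.
Source V1 fixes V_0 = 24 V.
KCL at each unknown node (sum of currents leaving = 0; resistances in Ω):
  Node 1: (V_1 - 24)/36 + (V_1 - V_2)/150 + (V_1 - V_4)/56 = 0
  Node 2: (V_2 - V_1)/150 + (V_2 - V_5)/560 = 0
  Node 3: (V_3 - V_4)/120 + (V_3 - 24)/120 + (V_3 - V_6)/82 = 0
  Node 4: (V_4 - V_3)/120 + (V_4 - V_5)/1.3 + (V_4 - V_1)/56 + (V_4 - V_7)/10 = 0
  Node 5: (V_5 - V_4)/1.3 + (V_5 - V_2)/560 + (V_5 - 0)/11 = 0
  Node 6: (V_6 - V_7)/16000 + (V_6 - V_3)/82 = 0
  Node 7: (V_7 - V_6)/16000 + (V_7 - 0)/3 + (V_7 - V_4)/10 = 0
Collecting terms (coefficients in siemens):
  0.0523·V_1 - 0.006667·V_2 - 0.01786·V_4 = 0.6667
  0.008452·V_2 - 0.006667·V_1 - 0.001786·V_5 = 0
  0.02886·V_3 - 0.008333·V_4 - 0.0122·V_6 = 0.2
  0.8954·V_4 - 0.01786·V_1 - 0.008333·V_3 - 0.7692·V_5 - 0.1·V_7 = 0
  0.8619·V_5 - 0.001786·V_2 - 0.7692·V_4 = 0
  0.01226·V_6 - 0.0122·V_3 - 0.0000625·V_7 = 0
  0.4334·V_7 - 0.1·V_4 - 0.0000625·V_6 = 0
Solving these 7 simultaneous equations (Gaussian elimination) gives:
  V_1 = 15.04 V, V_2 = 12.27 V, V_3 = 13.02 V, V_4 = 2.135 V
  V_5 = 1.931 V, V_6 = 12.96 V, V_7 = 0.4945 V
Part 1:
  Read off the nodal solution: V_3 = 13.02 V
Part 2:
  I_R11 = (V_4 - V_7)/R11 = (2.135 - 0.4945)/10 = 0.1641 A
  Magnitude: I_R11 = 0.1641 A
Part 3:
  I_R12 = (V_5 - V_8)/R12 = (1.931 - 0)/11 = 0.1755 A
  P_R12 = I_R12² × R12 = (0.1755)² × 11 = 0.339 W

Final answers:
1. V_3 = 13.02 V
2. I_R11 = 0.1641 A
3. P_R12 = 0.339 W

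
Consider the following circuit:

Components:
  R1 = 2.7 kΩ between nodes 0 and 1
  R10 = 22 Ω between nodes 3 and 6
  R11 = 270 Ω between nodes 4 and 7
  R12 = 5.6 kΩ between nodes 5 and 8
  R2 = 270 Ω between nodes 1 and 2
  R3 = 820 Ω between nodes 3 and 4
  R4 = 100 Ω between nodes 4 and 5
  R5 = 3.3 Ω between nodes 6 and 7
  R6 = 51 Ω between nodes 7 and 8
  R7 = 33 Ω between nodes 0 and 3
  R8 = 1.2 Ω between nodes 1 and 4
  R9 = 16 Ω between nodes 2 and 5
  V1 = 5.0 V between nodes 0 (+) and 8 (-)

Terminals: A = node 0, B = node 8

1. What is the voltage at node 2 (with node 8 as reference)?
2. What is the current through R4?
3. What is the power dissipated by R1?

Nodal analysis, taking node 8 as the 0 V reference.
Source V1 fixes V_0 = 5 V.
KCL at each unknown node (sum of currents leaving = 0; resistances in Ω):
  Node 1: (V_1 - 5)/2700 + (V_1 - V_2)/270 + (V_1 - V_4)/1.2 = 0
  Node 2: (V_2 - V_1)/270 + (V_2 - V_5)/16 = 0
  Node 3: (V_3 - V_4)/820 + (V_3 - 5)/33 + (V_3 - V_6)/22 = 0
  Node 4: (V_4 - V_3)/820 + (V_4 - V_5)/100 + (V_4 - V_1)/1.2 + (V_4 - V_7)/270 = 0
  Node 5: (V_5 - V_4)/100 + (V_5 - V_2)/16 + (V_5 - 0)/5600 = 0
  Node 6: (V_6 - V_7)/3.3 + (V_6 - V_3)/22 = 0
  Node 7: (V_7 - V_6)/3.3 + (V_7 - 0)/51 + (V_7 - V_4)/270 = 0
Collecting terms (coefficients in siemens):
  0.8374·V_1 - 0.003704·V_2 - 0.8333·V_4 = 0.001852
  0.0662·V_2 - 0.003704·V_1 - 0.0625·V_5 = 0
  0.07698·V_3 - 0.00122·V_4 - 0.04545·V_6 = 0.1515
  0.8483·V_4 - 0.8333·V_1 - 0.00122·V_3 - 0.01·V_5 - 0.003704·V_7 = 0
  0.07268·V_5 - 0.0625·V_2 - 0.01·V_4 = 0
  0.3485·V_6 - 0.04545·V_3 - 0.303·V_7 = 0
  0.3263·V_7 - 0.003704·V_4 - 0.303·V_6 = 0
Solving these 7 simultaneous equations (Gaussian elimination) gives:
  V_1 = 2.711 V, V_2 = 2.677 V, V_3 = 3.489 V, V_4 = 2.71 V
  V_5 = 2.675 V, V_6 = 2.502 V, V_7 = 2.354 V
Part 1:
  Read off the nodal solution: V_2 = 2.677 V
Part 2:
  I_R4 = (V_4 - V_5)/R4 = (2.71 - 2.675)/100 = 0.0003517 A
  Magnitude: I_R4 = 0.0003517 A
Part 3:
  I_R1 = (V_0 - V_1)/R1 = (5 - 2.711)/2700 = 0.0008477 A
  P_R1 = I_R1² × R1 = (0.0008477)² × 2700 = 0.00194 W

Final answers:
1. V_2 = 2.677 V
2. I_R4 = 0.0003517 A
3. P_R1 = 0.00194 W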